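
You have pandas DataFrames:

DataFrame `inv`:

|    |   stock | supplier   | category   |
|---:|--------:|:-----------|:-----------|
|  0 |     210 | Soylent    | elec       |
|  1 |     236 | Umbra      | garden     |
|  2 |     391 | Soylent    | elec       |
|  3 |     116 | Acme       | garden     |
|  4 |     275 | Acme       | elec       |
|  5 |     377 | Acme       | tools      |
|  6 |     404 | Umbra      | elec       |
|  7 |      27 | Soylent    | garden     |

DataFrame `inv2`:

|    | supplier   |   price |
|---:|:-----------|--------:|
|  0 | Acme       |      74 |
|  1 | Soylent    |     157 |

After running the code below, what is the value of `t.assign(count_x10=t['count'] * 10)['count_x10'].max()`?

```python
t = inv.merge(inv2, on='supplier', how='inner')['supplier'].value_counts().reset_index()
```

30

merge on 'supplier' (how='inner') → 6 rows:
   stock supplier category  price
0    210  Soylent     elec    157
1    391  Soylent     elec    157
2    116     Acme   garden     74
3    275     Acme     elec     74
4    377     Acme    tools     74
5     27  Soylent   garden    157
value_counts of supplier:
supplier
Soylent    3
Acme       3
Name: count, dtype: int64
reset_index():
  supplier  count
0  Soylent      3
1     Acme      3
add column count_x10 = t['count'] * 10:
  supplier  count  count_x10
0  Soylent      3         30
1     Acme      3         30
max of column 'count_x10' → 30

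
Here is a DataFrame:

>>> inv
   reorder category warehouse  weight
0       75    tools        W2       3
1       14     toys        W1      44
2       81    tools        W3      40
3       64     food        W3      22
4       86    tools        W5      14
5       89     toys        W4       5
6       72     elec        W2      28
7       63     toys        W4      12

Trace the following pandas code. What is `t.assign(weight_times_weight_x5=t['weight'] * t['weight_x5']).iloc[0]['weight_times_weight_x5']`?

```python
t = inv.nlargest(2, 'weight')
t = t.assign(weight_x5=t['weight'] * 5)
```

take 2 rows with largest weight:
   reorder category warehouse  weight
1       14     toys        W1      44
2       81    tools        W3      40
add column weight_x5 = t['weight'] * 5:
   reorder category warehouse  weight  weight_x5
1       14     toys        W1      44        220
2       81    tools        W3      40        200
add column weight_times_weight_x5 = t['weight'] * t['weight_x5']:
   reorder category warehouse  weight  weight_x5  weight_times_weight_x5
1       14     toys        W1      44        220                    9680
2       81    tools        W3      40        200                    8000
Reading off the value at position 0, column 'weight_times_weight_x5', we get 9680.

9680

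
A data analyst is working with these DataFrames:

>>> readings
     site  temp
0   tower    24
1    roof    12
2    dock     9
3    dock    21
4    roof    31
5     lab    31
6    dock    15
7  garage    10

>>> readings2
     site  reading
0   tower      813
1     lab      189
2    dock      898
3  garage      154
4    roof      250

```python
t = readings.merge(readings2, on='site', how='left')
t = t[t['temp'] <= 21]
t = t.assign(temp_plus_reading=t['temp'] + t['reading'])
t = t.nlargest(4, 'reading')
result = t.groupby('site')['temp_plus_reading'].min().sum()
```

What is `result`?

1169

merge on 'site' (how='left') → 8 rows:
     site  temp  reading
0   tower    24      813
1    roof    12      250
2    dock     9      898
3    dock    21      898
4    roof    31      250
5     lab    31      189
6    dock    15      898
7  garage    10      154
filter rows where temp <= 21:
     site  temp  reading
1    roof    12      250
2    dock     9      898
3    dock    21      898
6    dock    15      898
7  garage    10      154
add column temp_plus_reading = t['temp'] + t['reading']:
     site  temp  reading  temp_plus_reading
1    roof    12      250                262
2    dock     9      898                907
3    dock    21      898                919
6    dock    15      898                913
7  garage    10      154                164
take 4 rows with largest reading:
   site  temp  reading  temp_plus_reading
2  dock     9      898                907
3  dock    21      898                919
6  dock    15      898                913
1  roof    12      250                262
group by site, min of temp_plus_reading:
site
dock    907
roof    262
Name: temp_plus_reading, dtype: int64
Taking the sum of the resulting series gives 1169.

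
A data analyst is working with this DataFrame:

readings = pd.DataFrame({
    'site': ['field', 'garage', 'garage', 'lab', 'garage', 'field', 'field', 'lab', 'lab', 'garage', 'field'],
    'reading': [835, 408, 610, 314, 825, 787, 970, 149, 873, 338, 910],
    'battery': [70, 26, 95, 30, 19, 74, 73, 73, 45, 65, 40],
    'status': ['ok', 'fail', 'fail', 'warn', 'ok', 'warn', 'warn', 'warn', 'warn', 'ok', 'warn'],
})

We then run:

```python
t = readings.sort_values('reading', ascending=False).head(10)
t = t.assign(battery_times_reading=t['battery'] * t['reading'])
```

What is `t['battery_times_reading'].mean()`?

37880.6

sort by reading descending:
      site  reading  battery status
6    field      970       73   warn
10   field      910       40   warn
8      lab      873       45   warn
0    field      835       70     ok
4   garage      825       19     ok
5    field      787       74   warn
2   garage      610       95   fail
1   garage      408       26   fail
9   garage      338       65     ok
3      lab      314       30   warn
7      lab      149       73   warn
take first 10 rows:
      site  reading  battery status
6    field      970       73   warn
10   field      910       40   warn
8      lab      873       45   warn
0    field      835       70     ok
4   garage      825       19     ok
5    field      787       74   warn
2   garage      610       95   fail
1   garage      408       26   fail
9   garage      338       65     ok
3      lab      314       30   warn
add column battery_times_reading = t['battery'] * t['reading']:
      site  reading  battery status  battery_times_reading
6    field      970       73   warn                  70810
10   field      910       40   warn                  36400
8      lab      873       45   warn                  39285
0    field      835       70     ok                  58450
4   garage      825       19     ok                  15675
5    field      787       74   warn                  58238
2   garage      610       95   fail                  57950
1   garage      408       26   fail                  10608
9   garage      338       65     ok                  21970
3      lab      314       30   warn                   9420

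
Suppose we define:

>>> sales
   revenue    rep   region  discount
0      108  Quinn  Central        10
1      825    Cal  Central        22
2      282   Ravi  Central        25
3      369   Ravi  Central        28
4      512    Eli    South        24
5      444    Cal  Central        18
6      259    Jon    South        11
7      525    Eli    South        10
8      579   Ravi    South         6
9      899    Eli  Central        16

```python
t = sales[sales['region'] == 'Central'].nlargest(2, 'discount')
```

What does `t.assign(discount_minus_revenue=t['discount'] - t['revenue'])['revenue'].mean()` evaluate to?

325.5

filter rows where region == 'Central':
   revenue    rep   region  discount
0      108  Quinn  Central        10
1      825    Cal  Central        22
2      282   Ravi  Central        25
3      369   Ravi  Central        28
5      444    Cal  Central        18
9      899    Eli  Central        16
take 2 rows with largest discount:
   revenue   rep   region  discount
3      369  Ravi  Central        28
2      282  Ravi  Central        25
add column discount_minus_revenue = t['discount'] - t['revenue']:
   revenue   rep   region  discount  discount_minus_revenue
3      369  Ravi  Central        28                    -341
2      282  Ravi  Central        25                    -257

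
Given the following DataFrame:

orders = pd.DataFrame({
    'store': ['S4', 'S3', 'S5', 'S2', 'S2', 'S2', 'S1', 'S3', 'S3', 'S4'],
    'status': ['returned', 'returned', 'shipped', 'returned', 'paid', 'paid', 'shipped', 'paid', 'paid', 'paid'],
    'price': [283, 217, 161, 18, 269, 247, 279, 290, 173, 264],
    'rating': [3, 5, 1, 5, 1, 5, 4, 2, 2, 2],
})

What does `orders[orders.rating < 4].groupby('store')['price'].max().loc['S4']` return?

filter rows where rating < 4:
  store    status  price  rating
0    S4  returned    283       3
2    S5   shipped    161       1
4    S2      paid    269       1
7    S3      paid    290       2
8    S3      paid    173       2
9    S4      paid    264       2
group by store, max of price:
store
S2    269
S3    290
S4    283
S5    161
Name: price, dtype: int64
So loc['S4'] = 283.

283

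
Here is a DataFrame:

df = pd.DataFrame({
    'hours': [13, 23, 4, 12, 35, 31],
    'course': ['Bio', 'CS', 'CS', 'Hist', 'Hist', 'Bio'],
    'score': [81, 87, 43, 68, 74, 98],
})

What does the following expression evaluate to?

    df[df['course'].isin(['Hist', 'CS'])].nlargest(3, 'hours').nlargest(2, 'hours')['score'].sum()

filter rows where course in ['Hist', 'CS']:
   hours course  score
1     23     CS     87
2      4     CS     43
3     12   Hist     68
4     35   Hist     74
take 3 rows with largest hours:
   hours course  score
4     35   Hist     74
1     23     CS     87
3     12   Hist     68
take 2 rows with largest hours:
   hours course  score
4     35   Hist     74
1     23     CS     87
The sum of column 'score' is 161.

161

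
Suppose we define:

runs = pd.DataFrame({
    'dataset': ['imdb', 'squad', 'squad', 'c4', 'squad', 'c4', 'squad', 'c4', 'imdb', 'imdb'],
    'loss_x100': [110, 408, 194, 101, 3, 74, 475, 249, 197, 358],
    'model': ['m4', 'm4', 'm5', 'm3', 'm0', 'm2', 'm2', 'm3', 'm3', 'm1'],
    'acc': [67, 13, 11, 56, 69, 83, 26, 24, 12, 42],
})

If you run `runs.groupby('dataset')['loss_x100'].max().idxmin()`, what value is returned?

group by dataset, max of loss_x100:
dataset
c4       249
imdb     358
squad    475
Name: loss_x100, dtype: int64

c4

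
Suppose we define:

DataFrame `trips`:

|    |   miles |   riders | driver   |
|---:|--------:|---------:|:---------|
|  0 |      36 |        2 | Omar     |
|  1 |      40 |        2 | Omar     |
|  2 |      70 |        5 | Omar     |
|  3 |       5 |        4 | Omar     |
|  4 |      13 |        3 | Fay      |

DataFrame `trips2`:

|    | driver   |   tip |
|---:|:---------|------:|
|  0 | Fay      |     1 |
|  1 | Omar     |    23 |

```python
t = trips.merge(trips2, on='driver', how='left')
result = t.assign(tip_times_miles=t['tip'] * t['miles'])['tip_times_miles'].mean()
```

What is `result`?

merge on 'driver' (how='left') → 5 rows:
   miles  riders driver  tip
0     36       2   Omar   23
1     40       2   Omar   23
2     70       5   Omar   23
3      5       4   Omar   23
4     13       3    Fay    1
add column tip_times_miles = t['tip'] * t['miles']:
   miles  riders driver  tip  tip_times_miles
0     36       2   Omar   23              828
1     40       2   Omar   23              920
2     70       5   Omar   23             1610
3      5       4   Omar   23              115
4     13       3    Fay    1               13
Reading off the mean of column 'tip_times_miles', we get 697.2.

697.2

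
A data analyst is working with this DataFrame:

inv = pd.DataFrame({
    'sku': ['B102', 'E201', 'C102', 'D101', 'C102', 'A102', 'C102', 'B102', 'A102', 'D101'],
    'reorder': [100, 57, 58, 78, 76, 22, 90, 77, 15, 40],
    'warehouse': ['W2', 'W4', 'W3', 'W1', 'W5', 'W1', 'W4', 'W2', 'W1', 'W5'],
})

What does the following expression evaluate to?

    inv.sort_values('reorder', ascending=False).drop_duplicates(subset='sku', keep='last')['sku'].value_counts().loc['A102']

1

sort by reorder descending:
    sku  reorder warehouse
0  B102      100        W2
6  C102       90        W4
3  D101       78        W1
7  B102       77        W2
4  C102       76        W5
2  C102       58        W3
1  E201       57        W4
9  D101       40        W5
5  A102       22        W1
8  A102       15        W1
drop duplicate sku (keep=last):
    sku  reorder warehouse
7  B102       77        W2
2  C102       58        W3
1  E201       57        W4
9  D101       40        W5
8  A102       15        W1
value_counts of sku:
sku
B102    1
C102    1
E201    1
D101    1
A102    1
Name: count, dtype: int64
Hence 1.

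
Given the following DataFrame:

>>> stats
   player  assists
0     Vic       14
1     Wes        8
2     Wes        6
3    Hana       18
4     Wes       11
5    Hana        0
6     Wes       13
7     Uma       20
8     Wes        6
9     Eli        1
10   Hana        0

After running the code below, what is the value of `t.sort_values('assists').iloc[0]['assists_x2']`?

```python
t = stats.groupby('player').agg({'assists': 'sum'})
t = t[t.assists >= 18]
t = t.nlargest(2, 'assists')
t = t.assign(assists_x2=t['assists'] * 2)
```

group by player, sum of assists:
        assists
player         
Eli           1
Hana         18
Uma          20
Vic          14
Wes          44
filter rows where assists >= 18:
        assists
player         
Hana         18
Uma          20
Wes          44
take 2 rows with largest assists:
        assists
player         
Wes          44
Uma          20
add column assists_x2 = t['assists'] * 2:
        assists  assists_x2
player                     
Wes          44          88
Uma          20          40
sort by assists:
        assists  assists_x2
player                     
Uma          20          40
Wes          44          88
Taking the value at position 0, column 'assists_x2' gives 40.

40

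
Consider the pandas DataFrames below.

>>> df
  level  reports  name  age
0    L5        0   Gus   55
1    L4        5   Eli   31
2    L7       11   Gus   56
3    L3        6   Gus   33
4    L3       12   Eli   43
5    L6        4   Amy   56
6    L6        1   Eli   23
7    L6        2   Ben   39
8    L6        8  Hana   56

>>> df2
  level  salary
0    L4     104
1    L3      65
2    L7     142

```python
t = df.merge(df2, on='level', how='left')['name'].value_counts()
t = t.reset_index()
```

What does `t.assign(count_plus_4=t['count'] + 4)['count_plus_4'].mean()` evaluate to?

5.8

merge on 'level' (how='left') → 9 rows:
  level  reports  name  age  salary
0    L5        0   Gus   55     NaN
1    L4        5   Eli   31   104.0
2    L7       11   Gus   56   142.0
3    L3        6   Gus   33    65.0
4    L3       12   Eli   43    65.0
5    L6        4   Amy   56     NaN
6    L6        1   Eli   23     NaN
7    L6        2   Ben   39     NaN
8    L6        8  Hana   56     NaN
value_counts of name:
name
Gus     3
Eli     3
Amy     1
Ben     1
Hana    1
Name: count, dtype: int64
reset_index():
   name  count
0   Gus      3
1   Eli      3
2   Amy      1
3   Ben      1
4  Hana      1
add column count_plus_4 = t['count'] + 4:
   name  count  count_plus_4
0   Gus      3             7
1   Eli      3             7
2   Amy      1             5
3   Ben      1             5
4  Hana      1             5
mean of column 'count_plus_4' → 5.8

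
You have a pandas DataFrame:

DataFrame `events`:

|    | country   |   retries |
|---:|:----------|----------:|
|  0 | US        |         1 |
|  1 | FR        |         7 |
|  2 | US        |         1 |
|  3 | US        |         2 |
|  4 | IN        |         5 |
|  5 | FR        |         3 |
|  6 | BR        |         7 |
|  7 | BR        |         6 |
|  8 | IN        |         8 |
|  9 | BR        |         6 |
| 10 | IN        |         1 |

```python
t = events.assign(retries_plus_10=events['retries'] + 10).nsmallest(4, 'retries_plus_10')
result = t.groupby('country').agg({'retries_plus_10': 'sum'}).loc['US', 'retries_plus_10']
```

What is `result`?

34

add column retries_plus_10 = events['retries'] + 10:
   country  retries  retries_plus_10
0       US        1               11
1       FR        7               17
2       US        1               11
3       US        2               12
4       IN        5               15
5       FR        3               13
6       BR        7               17
7       BR        6               16
8       IN        8               18
9       BR        6               16
10      IN        1               11
take 4 rows with smallest retries_plus_10:
   country  retries  retries_plus_10
0       US        1               11
2       US        1               11
10      IN        1               11
3       US        2               12
group by country, sum of retries_plus_10:
         retries_plus_10
country                 
IN                    11
US                    34
Then the value at row 'US', column 'retries_plus_10': 34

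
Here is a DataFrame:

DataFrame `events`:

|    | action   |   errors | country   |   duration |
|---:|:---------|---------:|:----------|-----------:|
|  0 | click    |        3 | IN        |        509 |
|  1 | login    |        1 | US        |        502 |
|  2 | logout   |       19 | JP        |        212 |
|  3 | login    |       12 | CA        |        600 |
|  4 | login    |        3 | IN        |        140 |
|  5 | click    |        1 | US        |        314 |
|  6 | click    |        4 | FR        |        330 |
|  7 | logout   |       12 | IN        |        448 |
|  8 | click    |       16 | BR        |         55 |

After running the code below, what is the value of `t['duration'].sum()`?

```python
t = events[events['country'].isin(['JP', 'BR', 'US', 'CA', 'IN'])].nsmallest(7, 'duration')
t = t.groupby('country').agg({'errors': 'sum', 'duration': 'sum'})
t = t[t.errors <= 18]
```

filter rows where country in ['JP', 'BR', 'US', 'CA', 'IN']:
   action  errors country  duration
0   click       3      IN       509
1   login       1      US       502
2  logout      19      JP       212
3   login      12      CA       600
4   login       3      IN       140
5   click       1      US       314
7  logout      12      IN       448
8   click      16      BR        55
take 7 rows with smallest duration:
   action  errors country  duration
8   click      16      BR        55
4   login       3      IN       140
2  logout      19      JP       212
5   click       1      US       314
7  logout      12      IN       448
1   login       1      US       502
0   click       3      IN       509
group by country: sum(errors), sum(duration):
         errors  duration
country                  
BR           16        55
IN           18      1097
JP           19       212
US            2       816
filter rows where errors <= 18:
         errors  duration
country                  
BR           16        55
IN           18      1097
US            2       816
Taking the sum of column 'duration' gives 1968.

1968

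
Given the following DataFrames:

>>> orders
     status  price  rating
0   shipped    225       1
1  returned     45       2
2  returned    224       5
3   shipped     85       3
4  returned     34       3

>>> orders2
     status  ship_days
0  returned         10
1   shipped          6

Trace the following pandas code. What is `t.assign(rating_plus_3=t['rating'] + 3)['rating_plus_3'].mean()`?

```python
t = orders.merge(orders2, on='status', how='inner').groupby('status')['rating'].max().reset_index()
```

merge on 'status' (how='inner') → 5 rows:
     status  price  rating  ship_days
0   shipped    225       1          6
1  returned     45       2         10
2  returned    224       5         10
3   shipped     85       3          6
4  returned     34       3         10
group by status, max of rating:
status
returned    5
shipped     3
Name: rating, dtype: int64
reset_index():
     status  rating
0  returned       5
1   shipped       3
add column rating_plus_3 = t['rating'] + 3:
     status  rating  rating_plus_3
0  returned       5              8
1   shipped       3              6
Taking the mean of column 'rating_plus_3' gives 7.0.

7.0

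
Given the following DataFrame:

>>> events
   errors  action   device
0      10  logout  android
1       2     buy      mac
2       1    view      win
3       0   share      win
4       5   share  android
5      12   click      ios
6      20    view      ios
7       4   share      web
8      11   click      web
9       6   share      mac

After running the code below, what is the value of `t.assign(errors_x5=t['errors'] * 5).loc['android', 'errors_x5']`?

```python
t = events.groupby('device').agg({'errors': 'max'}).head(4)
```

50

group by device, max of errors:
         errors
device         
android      10
ios          20
mac           6
web          11
win           1
take first 4 rows:
         errors
device         
android      10
ios          20
mac           6
web          11
add column errors_x5 = t['errors'] * 5:
         errors  errors_x5
device                    
android      10         50
ios          20        100
mac           6         30
web          11         55
Finally, value at row 'android', column 'errors_x5' = 50.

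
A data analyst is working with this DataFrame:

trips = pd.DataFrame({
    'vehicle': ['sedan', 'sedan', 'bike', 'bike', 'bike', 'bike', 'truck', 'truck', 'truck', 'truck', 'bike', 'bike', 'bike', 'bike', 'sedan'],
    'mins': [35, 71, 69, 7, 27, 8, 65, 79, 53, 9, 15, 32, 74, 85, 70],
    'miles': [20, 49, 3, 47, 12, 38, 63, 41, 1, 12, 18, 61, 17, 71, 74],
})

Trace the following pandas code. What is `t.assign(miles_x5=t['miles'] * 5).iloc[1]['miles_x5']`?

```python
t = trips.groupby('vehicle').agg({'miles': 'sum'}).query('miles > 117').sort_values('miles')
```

1335

group by vehicle, sum of miles:
         miles
vehicle       
bike       267
sedan      143
truck      117
filter rows where miles > 117:
         miles
vehicle       
bike       267
sedan      143
sort by miles:
         miles
vehicle       
sedan      143
bike       267
add column miles_x5 = t['miles'] * 5:
         miles  miles_x5
vehicle                 
sedan      143       715
bike       267      1335
value at position 1, column 'miles_x5' → 1335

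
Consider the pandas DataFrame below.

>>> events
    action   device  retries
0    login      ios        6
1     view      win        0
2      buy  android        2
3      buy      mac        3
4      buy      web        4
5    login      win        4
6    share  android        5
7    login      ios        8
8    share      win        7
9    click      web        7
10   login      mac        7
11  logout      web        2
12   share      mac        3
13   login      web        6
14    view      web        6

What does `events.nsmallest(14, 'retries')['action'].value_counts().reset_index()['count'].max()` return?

4

take 14 rows with smallest retries:
    action   device  retries
1     view      win        0
2      buy  android        2
11  logout      web        2
3      buy      mac        3
12   share      mac        3
4      buy      web        4
5    login      win        4
6    share  android        5
0    login      ios        6
13   login      web        6
14    view      web        6
8    share      win        7
9    click      web        7
10   login      mac        7
value_counts of action:
action
login     4
buy       3
share     3
view      2
logout    1
click     1
Name: count, dtype: int64
reset_index():
   action  count
0   login      4
1     buy      3
2   share      3
3    view      2
4  logout      1
5   click      1
Then the max of column 'count': 4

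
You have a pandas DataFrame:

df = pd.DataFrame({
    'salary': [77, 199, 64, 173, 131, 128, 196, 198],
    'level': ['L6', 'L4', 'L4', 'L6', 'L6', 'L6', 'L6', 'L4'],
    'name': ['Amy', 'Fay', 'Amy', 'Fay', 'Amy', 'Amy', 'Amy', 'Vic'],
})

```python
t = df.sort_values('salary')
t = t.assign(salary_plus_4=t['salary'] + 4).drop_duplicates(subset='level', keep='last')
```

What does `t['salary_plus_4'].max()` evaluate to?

203

sort by salary:
   salary level name
2      64    L4  Amy
0      77    L6  Amy
5     128    L6  Amy
4     131    L6  Amy
3     173    L6  Fay
6     196    L6  Amy
7     198    L4  Vic
1     199    L4  Fay
add column salary_plus_4 = t['salary'] + 4:
   salary level name  salary_plus_4
2      64    L4  Amy             68
0      77    L6  Amy             81
5     128    L6  Amy            132
4     131    L6  Amy            135
3     173    L6  Fay            177
6     196    L6  Amy            200
7     198    L4  Vic            202
1     199    L4  Fay            203
drop duplicate level (keep=last):
   salary level name  salary_plus_4
6     196    L6  Amy            200
1     199    L4  Fay            203
Hence 203.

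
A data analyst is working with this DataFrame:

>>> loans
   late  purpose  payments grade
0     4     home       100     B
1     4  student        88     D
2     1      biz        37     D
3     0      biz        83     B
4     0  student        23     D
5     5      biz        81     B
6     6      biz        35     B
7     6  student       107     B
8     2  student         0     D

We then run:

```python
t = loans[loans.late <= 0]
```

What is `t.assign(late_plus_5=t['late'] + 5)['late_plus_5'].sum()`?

filter rows where late <= 0:
   late  purpose  payments grade
3     0      biz        83     B
4     0  student        23     D
add column late_plus_5 = t['late'] + 5:
   late  purpose  payments grade  late_plus_5
3     0      biz        83     B            5
4     0  student        23     D            5
Finally, sum of column 'late_plus_5' = 10.

10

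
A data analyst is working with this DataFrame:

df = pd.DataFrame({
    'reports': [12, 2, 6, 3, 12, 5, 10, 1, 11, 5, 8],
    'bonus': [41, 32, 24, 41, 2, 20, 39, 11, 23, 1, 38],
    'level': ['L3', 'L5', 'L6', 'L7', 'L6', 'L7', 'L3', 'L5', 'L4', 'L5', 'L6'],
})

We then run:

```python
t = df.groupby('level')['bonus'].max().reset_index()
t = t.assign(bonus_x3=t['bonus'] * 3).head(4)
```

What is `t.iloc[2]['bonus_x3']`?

96

group by level, max of bonus:
level
L3    41
L4    23
L5    32
L6    38
L7    41
Name: bonus, dtype: int64
reset_index():
  level  bonus
0    L3     41
1    L4     23
2    L5     32
3    L6     38
4    L7     41
add column bonus_x3 = t['bonus'] * 3:
  level  bonus  bonus_x3
0    L3     41       123
1    L4     23        69
2    L5     32        96
3    L6     38       114
4    L7     41       123
take first 4 rows:
  level  bonus  bonus_x3
0    L3     41       123
1    L4     23        69
2    L5     32        96
3    L6     38       114
The value at position 2, column 'bonus_x3' is 96.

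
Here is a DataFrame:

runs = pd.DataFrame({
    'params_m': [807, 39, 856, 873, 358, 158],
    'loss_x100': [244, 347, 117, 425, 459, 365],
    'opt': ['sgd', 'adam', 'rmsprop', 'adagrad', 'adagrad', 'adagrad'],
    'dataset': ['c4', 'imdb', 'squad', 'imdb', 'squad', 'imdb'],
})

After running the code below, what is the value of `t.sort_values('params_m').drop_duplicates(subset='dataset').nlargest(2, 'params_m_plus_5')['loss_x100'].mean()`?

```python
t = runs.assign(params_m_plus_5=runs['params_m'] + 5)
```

351.5

add column params_m_plus_5 = runs['params_m'] + 5:
   params_m  loss_x100      opt dataset  params_m_plus_5
0       807        244      sgd      c4              812
1        39        347     adam    imdb               44
2       856        117  rmsprop   squad              861
3       873        425  adagrad    imdb              878
4       358        459  adagrad   squad              363
5       158        365  adagrad    imdb              163
sort by params_m:
   params_m  loss_x100      opt dataset  params_m_plus_5
1        39        347     adam    imdb               44
5       158        365  adagrad    imdb              163
4       358        459  adagrad   squad              363
0       807        244      sgd      c4              812
2       856        117  rmsprop   squad              861
3       873        425  adagrad    imdb              878
drop duplicate dataset (keep=first):
   params_m  loss_x100      opt dataset  params_m_plus_5
1        39        347     adam    imdb               44
4       358        459  adagrad   squad              363
0       807        244      sgd      c4              812
take 2 rows with largest params_m_plus_5:
   params_m  loss_x100      opt dataset  params_m_plus_5
0       807        244      sgd      c4              812
4       358        459  adagrad   squad              363
So mean() = 351.5.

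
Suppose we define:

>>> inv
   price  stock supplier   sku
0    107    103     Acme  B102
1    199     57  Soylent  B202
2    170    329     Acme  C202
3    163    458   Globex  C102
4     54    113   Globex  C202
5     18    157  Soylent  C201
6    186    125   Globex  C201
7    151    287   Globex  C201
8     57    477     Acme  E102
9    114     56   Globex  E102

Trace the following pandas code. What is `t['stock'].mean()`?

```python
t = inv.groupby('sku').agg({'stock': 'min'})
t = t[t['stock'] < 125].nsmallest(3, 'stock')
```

72.0

group by sku, min of stock:
      stock
sku        
B102    103
B202     57
C102    458
C201    125
C202    113
E102     56
filter rows where stock < 125:
      stock
sku        
B102    103
B202     57
C202    113
E102     56
take 3 rows with smallest stock:
      stock
sku        
E102     56
B202     57
B102    103
Taking the mean of column 'stock' gives 72.0.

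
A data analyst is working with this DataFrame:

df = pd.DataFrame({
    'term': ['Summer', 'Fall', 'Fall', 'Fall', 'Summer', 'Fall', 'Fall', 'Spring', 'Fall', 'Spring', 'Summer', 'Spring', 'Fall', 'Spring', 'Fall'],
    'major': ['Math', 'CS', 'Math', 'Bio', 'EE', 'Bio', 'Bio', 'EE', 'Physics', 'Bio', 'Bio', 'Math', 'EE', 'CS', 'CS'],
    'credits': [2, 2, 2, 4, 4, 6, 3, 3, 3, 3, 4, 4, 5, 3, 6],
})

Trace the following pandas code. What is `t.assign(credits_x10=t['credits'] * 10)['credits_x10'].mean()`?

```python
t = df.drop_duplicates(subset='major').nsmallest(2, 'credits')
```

drop duplicate major (keep=first):
     term    major  credits
0  Summer     Math        2
1    Fall       CS        2
3    Fall      Bio        4
4  Summer       EE        4
8    Fall  Physics        3
take 2 rows with smallest credits:
     term major  credits
0  Summer  Math        2
1    Fall    CS        2
add column credits_x10 = t['credits'] * 10:
     term major  credits  credits_x10
0  Summer  Math        2           20
1    Fall    CS        2           20
Hence 20.0.

20.0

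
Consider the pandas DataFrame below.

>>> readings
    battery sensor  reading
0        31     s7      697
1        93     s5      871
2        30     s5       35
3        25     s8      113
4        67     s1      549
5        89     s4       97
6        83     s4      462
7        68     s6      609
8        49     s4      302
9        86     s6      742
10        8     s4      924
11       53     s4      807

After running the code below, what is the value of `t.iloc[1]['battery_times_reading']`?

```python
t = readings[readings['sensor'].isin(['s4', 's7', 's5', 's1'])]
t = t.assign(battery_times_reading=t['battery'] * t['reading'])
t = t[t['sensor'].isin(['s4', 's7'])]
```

8633

filter rows where sensor in ['s4', 's7', 's5', 's1']:
    battery sensor  reading
0        31     s7      697
1        93     s5      871
2        30     s5       35
4        67     s1      549
5        89     s4       97
6        83     s4      462
8        49     s4      302
10        8     s4      924
11       53     s4      807
add column battery_times_reading = t['battery'] * t['reading']:
    battery sensor  reading  battery_times_reading
0        31     s7      697                  21607
1        93     s5      871                  81003
2        30     s5       35                   1050
4        67     s1      549                  36783
5        89     s4       97                   8633
6        83     s4      462                  38346
8        49     s4      302                  14798
10        8     s4      924                   7392
11       53     s4      807                  42771
filter rows where sensor in ['s4', 's7']:
    battery sensor  reading  battery_times_reading
0        31     s7      697                  21607
5        89     s4       97                   8633
6        83     s4      462                  38346
8        49     s4      302                  14798
10        8     s4      924                   7392
11       53     s4      807                  42771
Then the value at position 1, column 'battery_times_reading': 8633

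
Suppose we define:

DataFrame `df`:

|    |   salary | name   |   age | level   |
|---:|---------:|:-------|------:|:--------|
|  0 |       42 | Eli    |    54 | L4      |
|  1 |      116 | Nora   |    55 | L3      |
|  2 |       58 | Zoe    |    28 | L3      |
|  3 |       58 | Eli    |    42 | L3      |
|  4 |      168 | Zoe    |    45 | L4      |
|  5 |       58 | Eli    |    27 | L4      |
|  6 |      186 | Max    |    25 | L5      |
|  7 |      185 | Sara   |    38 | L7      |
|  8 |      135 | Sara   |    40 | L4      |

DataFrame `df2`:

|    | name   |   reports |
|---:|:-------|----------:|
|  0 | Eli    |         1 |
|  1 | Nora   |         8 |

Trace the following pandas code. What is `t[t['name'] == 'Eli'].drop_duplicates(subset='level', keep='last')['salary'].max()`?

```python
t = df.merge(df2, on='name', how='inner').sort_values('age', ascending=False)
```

merge on 'name' (how='inner') → 4 rows:
   salary  name  age level  reports
0      42   Eli   54    L4        1
1     116  Nora   55    L3        8
2      58   Eli   42    L3        1
3      58   Eli   27    L4        1
sort by age descending:
   salary  name  age level  reports
1     116  Nora   55    L3        8
0      42   Eli   54    L4        1
2      58   Eli   42    L3        1
3      58   Eli   27    L4        1
filter rows where name == 'Eli':
   salary name  age level  reports
0      42  Eli   54    L4        1
2      58  Eli   42    L3        1
3      58  Eli   27    L4        1
drop duplicate level (keep=last):
   salary name  age level  reports
2      58  Eli   42    L3        1
3      58  Eli   27    L4        1
max of column 'salary' → 58

58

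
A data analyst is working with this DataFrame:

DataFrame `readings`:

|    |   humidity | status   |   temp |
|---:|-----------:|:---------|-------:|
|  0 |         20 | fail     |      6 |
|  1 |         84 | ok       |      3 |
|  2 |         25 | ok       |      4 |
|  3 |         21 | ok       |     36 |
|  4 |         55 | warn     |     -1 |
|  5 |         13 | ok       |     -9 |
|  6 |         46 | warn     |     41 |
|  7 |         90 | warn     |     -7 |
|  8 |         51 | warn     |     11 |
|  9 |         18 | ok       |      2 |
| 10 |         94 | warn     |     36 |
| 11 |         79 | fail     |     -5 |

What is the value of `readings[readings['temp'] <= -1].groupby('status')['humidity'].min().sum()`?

filter rows where temp <= -1:
    humidity status  temp
4         55   warn    -1
5         13     ok    -9
7         90   warn    -7
11        79   fail    -5
group by status, min of humidity:
status
fail    79
ok      13
warn    55
Name: humidity, dtype: int64

147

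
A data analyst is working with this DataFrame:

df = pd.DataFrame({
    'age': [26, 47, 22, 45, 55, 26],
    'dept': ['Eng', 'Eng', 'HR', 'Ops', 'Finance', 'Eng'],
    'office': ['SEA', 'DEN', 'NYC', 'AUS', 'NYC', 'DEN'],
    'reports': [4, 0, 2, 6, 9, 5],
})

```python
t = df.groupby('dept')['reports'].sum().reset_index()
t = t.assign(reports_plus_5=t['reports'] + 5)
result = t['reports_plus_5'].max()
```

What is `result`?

14

group by dept, sum of reports:
dept
Eng        9
Finance    9
HR         2
Ops        6
Name: reports, dtype: int64
reset_index():
      dept  reports
0      Eng        9
1  Finance        9
2       HR        2
3      Ops        6
add column reports_plus_5 = t['reports'] + 5:
      dept  reports  reports_plus_5
0      Eng        9              14
1  Finance        9              14
2       HR        2               7
3      Ops        6              11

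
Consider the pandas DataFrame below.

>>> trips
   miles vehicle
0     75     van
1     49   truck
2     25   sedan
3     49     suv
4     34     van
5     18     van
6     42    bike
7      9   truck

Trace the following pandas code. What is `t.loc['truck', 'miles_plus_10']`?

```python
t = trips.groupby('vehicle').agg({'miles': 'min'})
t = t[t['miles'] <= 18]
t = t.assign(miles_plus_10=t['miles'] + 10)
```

19

group by vehicle, min of miles:
         miles
vehicle       
bike        42
sedan       25
suv         49
truck        9
van         18
filter rows where miles <= 18:
         miles
vehicle       
truck        9
van         18
add column miles_plus_10 = t['miles'] + 10:
         miles  miles_plus_10
vehicle                      
truck        9             19
van         18             28
Taking the value at row 'truck', column 'miles_plus_10' gives 19.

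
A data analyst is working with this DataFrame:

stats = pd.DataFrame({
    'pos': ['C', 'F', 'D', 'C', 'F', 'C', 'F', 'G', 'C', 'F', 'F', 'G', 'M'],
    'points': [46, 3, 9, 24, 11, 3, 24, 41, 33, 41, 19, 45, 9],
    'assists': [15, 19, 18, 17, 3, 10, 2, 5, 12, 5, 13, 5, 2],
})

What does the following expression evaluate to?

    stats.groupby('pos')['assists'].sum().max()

54

group by pos, sum of assists:
pos
C    54
D    18
F    42
G    10
M     2
Name: assists, dtype: int64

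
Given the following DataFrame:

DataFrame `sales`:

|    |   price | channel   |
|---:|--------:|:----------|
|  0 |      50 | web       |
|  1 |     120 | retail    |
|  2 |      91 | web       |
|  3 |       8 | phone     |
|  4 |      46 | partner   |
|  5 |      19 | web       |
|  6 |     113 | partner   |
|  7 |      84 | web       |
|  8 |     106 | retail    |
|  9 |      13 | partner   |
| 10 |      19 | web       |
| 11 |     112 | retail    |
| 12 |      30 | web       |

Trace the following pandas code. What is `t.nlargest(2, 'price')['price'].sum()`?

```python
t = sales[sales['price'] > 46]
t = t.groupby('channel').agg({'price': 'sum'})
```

563

filter rows where price > 46:
    price  channel
0      50      web
1     120   retail
2      91      web
6     113  partner
7      84      web
8     106   retail
11    112   retail
group by channel, sum of price:
         price
channel       
partner    113
retail     338
web        225
take 2 rows with largest price:
         price
channel       
retail     338
web        225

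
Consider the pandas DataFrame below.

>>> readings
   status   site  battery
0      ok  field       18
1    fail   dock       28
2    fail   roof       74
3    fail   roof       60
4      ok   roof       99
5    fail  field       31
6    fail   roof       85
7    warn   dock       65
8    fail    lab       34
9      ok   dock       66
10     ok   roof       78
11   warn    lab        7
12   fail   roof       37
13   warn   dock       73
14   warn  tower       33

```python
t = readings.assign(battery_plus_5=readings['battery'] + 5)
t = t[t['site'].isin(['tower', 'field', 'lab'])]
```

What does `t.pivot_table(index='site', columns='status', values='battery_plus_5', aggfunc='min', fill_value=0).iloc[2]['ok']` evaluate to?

0

add column battery_plus_5 = readings['battery'] + 5:
   status   site  battery  battery_plus_5
0      ok  field       18              23
1    fail   dock       28              33
2    fail   roof       74              79
3    fail   roof       60              65
4      ok   roof       99             104
5    fail  field       31              36
6    fail   roof       85              90
7    warn   dock       65              70
8    fail    lab       34              39
9      ok   dock       66              71
10     ok   roof       78              83
11   warn    lab        7              12
12   fail   roof       37              42
13   warn   dock       73              78
14   warn  tower       33              38
filter rows where site in ['tower', 'field', 'lab']:
   status   site  battery  battery_plus_5
0      ok  field       18              23
5    fail  field       31              36
8    fail    lab       34              39
11   warn    lab        7              12
14   warn  tower       33              38
pivot: rows=site, cols=status, min(battery_plus_5):
status  fail  ok  warn
site                  
field     36  23     0
lab       39   0    12
tower      0   0    38
value at position 2, column 'ok' → 0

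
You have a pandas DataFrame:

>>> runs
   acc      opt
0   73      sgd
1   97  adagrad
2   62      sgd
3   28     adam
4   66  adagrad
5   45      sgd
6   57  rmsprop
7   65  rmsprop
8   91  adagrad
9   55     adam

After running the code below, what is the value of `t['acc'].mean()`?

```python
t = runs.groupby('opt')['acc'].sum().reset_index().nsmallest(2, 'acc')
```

group by opt, sum of acc:
opt
adagrad    254
adam        83
rmsprop    122
sgd        180
Name: acc, dtype: int64
reset_index():
       opt  acc
0  adagrad  254
1     adam   83
2  rmsprop  122
3      sgd  180
take 2 rows with smallest acc:
       opt  acc
1     adam   83
2  rmsprop  122
Reading off the mean of column 'acc', we get 102.5.

102.5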